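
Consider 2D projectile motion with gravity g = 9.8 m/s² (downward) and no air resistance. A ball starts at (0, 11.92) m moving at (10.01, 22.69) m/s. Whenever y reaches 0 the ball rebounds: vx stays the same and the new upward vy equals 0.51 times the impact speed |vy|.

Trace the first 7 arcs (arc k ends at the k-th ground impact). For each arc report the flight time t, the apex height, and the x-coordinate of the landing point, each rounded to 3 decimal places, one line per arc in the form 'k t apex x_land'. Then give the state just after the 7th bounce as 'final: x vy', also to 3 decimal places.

1 5.107 38.187 51.121
2 2.847 9.932 79.624
3 1.452 2.583 94.161
4 0.741 0.672 101.574
5 0.378 0.175 105.355
6 0.193 0.045 107.284
7 0.098 0.012 108.267
final: 108.267 0.246

Arc 1: start y=11.920, vy=22.690 → t=5.107, apex=38.187, x_land=51.121, impact vy=-27.358
  bounce: vy ← 0.51·27.358 = 13.953
Arc 2: start y=0.000, vy=13.953 → t=2.847, apex=9.932, x_land=79.624, impact vy=-13.953
  bounce: vy ← 0.51·13.953 = 7.116
Arc 3: start y=0.000, vy=7.116 → t=1.452, apex=2.583, x_land=94.161, impact vy=-7.116
  bounce: vy ← 0.51·7.116 = 3.629
Arc 4: start y=0.000, vy=3.629 → t=0.741, apex=0.672, x_land=101.574, impact vy=-3.629
  bounce: vy ← 0.51·3.629 = 1.851
Arc 5: start y=0.000, vy=1.851 → t=0.378, apex=0.175, x_land=105.355, impact vy=-1.851
  bounce: vy ← 0.51·1.851 = 0.944
Arc 6: start y=0.000, vy=0.944 → t=0.193, apex=0.045, x_land=107.284, impact vy=-0.944
  bounce: vy ← 0.51·0.944 = 0.481
Arc 7: start y=0.000, vy=0.481 → t=0.098, apex=0.012, x_land=108.267, impact vy=-0.481
  bounce: vy ← 0.51·0.481 = 0.246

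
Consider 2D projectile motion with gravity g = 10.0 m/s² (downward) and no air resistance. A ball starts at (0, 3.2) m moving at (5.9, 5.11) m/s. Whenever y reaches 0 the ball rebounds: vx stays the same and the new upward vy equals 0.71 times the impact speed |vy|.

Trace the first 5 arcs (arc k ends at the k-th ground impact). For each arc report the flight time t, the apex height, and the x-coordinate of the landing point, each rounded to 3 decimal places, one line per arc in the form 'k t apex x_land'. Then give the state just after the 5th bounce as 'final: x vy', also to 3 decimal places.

1 1.460 4.506 8.616
2 1.348 2.271 16.569
3 0.957 1.145 22.215
4 0.680 0.577 26.224
5 0.482 0.291 29.071
final: 29.071 1.713

Arc 1: start y=3.200, vy=5.110 → t=1.460, apex=4.506, x_land=8.616, impact vy=-9.493
  bounce: vy ← 0.71·9.493 = 6.740
Arc 2: start y=0.000, vy=6.740 → t=1.348, apex=2.271, x_land=16.569, impact vy=-6.740
  bounce: vy ← 0.71·6.740 = 4.785
Arc 3: start y=0.000, vy=4.785 → t=0.957, apex=1.145, x_land=22.215, impact vy=-4.785
  bounce: vy ← 0.71·4.785 = 3.398
Arc 4: start y=0.000, vy=3.398 → t=0.680, apex=0.577, x_land=26.224, impact vy=-3.398
  bounce: vy ← 0.71·3.398 = 2.412
Arc 5: start y=0.000, vy=2.412 → t=0.482, apex=0.291, x_land=29.071, impact vy=-2.412
  bounce: vy ← 0.71·2.412 = 1.713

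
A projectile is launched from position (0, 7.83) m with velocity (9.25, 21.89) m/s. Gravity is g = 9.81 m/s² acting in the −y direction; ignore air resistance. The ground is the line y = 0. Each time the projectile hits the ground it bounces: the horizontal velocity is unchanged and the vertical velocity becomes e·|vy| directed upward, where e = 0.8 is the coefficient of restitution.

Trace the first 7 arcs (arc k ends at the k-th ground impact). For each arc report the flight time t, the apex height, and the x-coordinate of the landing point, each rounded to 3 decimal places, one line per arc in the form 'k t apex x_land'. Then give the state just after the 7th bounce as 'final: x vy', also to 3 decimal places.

Arc 1: start y=7.830, vy=21.890 → t=4.796, apex=32.253, x_land=44.360, impact vy=-25.155
  bounce: vy ← 0.8·25.155 = 20.124
Arc 2: start y=0.000, vy=20.124 → t=4.103, apex=20.642, x_land=82.311, impact vy=-20.124
  bounce: vy ← 0.8·20.124 = 16.099
Arc 3: start y=0.000, vy=16.099 → t=3.282, apex=13.211, x_land=112.672, impact vy=-16.099
  bounce: vy ← 0.8·16.099 = 12.880
Arc 4: start y=0.000, vy=12.880 → t=2.626, apex=8.455, x_land=136.961, impact vy=-12.880
  bounce: vy ← 0.8·12.880 = 10.304
Arc 5: start y=0.000, vy=10.304 → t=2.101, apex=5.411, x_land=156.392, impact vy=-10.304
  bounce: vy ← 0.8·10.304 = 8.243
Arc 6: start y=0.000, vy=8.243 → t=1.681, apex=3.463, x_land=171.936, impact vy=-8.243
  bounce: vy ← 0.8·8.243 = 6.594
Arc 7: start y=0.000, vy=6.594 → t=1.344, apex=2.216, x_land=184.372, impact vy=-6.594
  bounce: vy ← 0.8·6.594 = 5.275

1 4.796 32.253 44.360
2 4.103 20.642 82.311
3 3.282 13.211 112.672
4 2.626 8.455 136.961
5 2.101 5.411 156.392
6 1.681 3.463 171.936
7 1.344 2.216 184.372
final: 184.372 5.275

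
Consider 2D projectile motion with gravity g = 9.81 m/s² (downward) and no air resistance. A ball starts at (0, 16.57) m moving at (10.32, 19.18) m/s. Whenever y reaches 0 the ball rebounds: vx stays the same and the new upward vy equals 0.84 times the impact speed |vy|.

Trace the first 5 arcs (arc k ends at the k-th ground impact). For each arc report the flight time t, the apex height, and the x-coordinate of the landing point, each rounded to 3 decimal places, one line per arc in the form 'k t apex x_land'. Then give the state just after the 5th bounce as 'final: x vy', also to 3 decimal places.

Arc 1: start y=16.570, vy=19.180 → t=4.639, apex=35.320, x_land=47.870, impact vy=-26.324
  bounce: vy ← 0.84·26.324 = 22.113
Arc 2: start y=0.000, vy=22.113 → t=4.508, apex=24.922, x_land=94.394, impact vy=-22.113
  bounce: vy ← 0.84·22.113 = 18.575
Arc 3: start y=0.000, vy=18.575 → t=3.787, apex=17.585, x_land=133.475, impact vy=-18.575
  bounce: vy ← 0.84·18.575 = 15.603
Arc 4: start y=0.000, vy=15.603 → t=3.181, apex=12.408, x_land=166.302, impact vy=-15.603
  bounce: vy ← 0.84·15.603 = 13.106
Arc 5: start y=0.000, vy=13.106 → t=2.672, apex=8.755, x_land=193.877, impact vy=-13.106
  bounce: vy ← 0.84·13.106 = 11.009

1 4.639 35.320 47.870
2 4.508 24.922 94.394
3 3.787 17.585 133.475
4 3.181 12.408 166.302
5 2.672 8.755 193.877
final: 193.877 11.009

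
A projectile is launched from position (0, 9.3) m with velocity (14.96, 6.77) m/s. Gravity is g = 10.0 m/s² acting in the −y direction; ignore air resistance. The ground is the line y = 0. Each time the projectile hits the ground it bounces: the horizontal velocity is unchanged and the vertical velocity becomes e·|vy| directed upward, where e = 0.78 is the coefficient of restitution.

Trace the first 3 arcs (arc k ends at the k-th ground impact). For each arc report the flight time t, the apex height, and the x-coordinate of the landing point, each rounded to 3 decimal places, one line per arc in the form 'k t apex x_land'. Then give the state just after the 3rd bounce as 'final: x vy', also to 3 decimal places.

Arc 1: start y=9.300, vy=6.770 → t=2.200, apex=11.592, x_land=32.906, impact vy=-15.226
  bounce: vy ← 0.78·15.226 = 11.876
Arc 2: start y=0.000, vy=11.876 → t=2.375, apex=7.052, x_land=68.440, impact vy=-11.876
  bounce: vy ← 0.78·11.876 = 9.264
Arc 3: start y=0.000, vy=9.264 → t=1.853, apex=4.291, x_land=96.157, impact vy=-9.264
  bounce: vy ← 0.78·9.264 = 7.226

1 2.200 11.592 32.906
2 2.375 7.052 68.440
3 1.853 4.291 96.157
final: 96.157 7.226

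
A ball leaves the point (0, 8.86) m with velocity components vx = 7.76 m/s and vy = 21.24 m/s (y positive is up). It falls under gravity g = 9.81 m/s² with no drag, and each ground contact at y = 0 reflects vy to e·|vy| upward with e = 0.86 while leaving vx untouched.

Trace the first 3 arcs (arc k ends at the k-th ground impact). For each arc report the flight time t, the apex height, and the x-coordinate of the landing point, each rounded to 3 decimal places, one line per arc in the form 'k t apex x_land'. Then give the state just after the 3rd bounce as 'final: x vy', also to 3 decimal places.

Arc 1: start y=8.860, vy=21.240 → t=4.713, apex=31.854, x_land=36.577, impact vy=-24.999
  bounce: vy ← 0.86·24.999 = 21.499
Arc 2: start y=0.000, vy=21.499 → t=4.383, apex=23.559, x_land=70.590, impact vy=-21.499
  bounce: vy ← 0.86·21.499 = 18.490
Arc 3: start y=0.000, vy=18.490 → t=3.770, apex=17.424, x_land=99.842, impact vy=-18.490
  bounce: vy ← 0.86·18.490 = 15.901

1 4.713 31.854 36.577
2 4.383 23.559 70.590
3 3.770 17.424 99.842
final: 99.842 15.901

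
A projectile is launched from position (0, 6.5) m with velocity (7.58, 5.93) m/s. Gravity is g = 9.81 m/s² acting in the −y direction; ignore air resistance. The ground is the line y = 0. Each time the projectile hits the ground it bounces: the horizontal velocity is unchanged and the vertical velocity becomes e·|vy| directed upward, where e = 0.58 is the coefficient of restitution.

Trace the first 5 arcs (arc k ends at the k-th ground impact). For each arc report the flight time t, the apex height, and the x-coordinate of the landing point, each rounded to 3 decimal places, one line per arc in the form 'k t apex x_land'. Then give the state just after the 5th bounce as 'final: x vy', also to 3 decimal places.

Arc 1: start y=6.500, vy=5.930 → t=1.905, apex=8.292, x_land=14.438, impact vy=-12.755
  bounce: vy ← 0.58·12.755 = 7.398
Arc 2: start y=0.000, vy=7.398 → t=1.508, apex=2.790, x_land=25.870, impact vy=-7.398
  bounce: vy ← 0.58·7.398 = 4.291
Arc 3: start y=0.000, vy=4.291 → t=0.875, apex=0.938, x_land=32.501, impact vy=-4.291
  bounce: vy ← 0.58·4.291 = 2.489
Arc 4: start y=0.000, vy=2.489 → t=0.507, apex=0.316, x_land=36.347, impact vy=-2.489
  bounce: vy ← 0.58·2.489 = 1.443
Arc 5: start y=0.000, vy=1.443 → t=0.294, apex=0.106, x_land=38.578, impact vy=-1.443
  bounce: vy ← 0.58·1.443 = 0.837

1 1.905 8.292 14.438
2 1.508 2.790 25.870
3 0.875 0.938 32.501
4 0.507 0.316 36.347
5 0.294 0.106 38.578
final: 38.578 0.837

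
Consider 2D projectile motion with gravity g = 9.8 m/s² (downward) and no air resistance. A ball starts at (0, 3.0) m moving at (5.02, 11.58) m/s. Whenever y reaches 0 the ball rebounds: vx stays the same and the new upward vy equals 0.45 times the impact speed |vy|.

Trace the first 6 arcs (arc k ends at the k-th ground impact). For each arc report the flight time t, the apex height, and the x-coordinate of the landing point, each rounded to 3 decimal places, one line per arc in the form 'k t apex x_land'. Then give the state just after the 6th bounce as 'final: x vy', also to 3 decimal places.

Arc 1: start y=3.000, vy=11.580 → t=2.599, apex=9.842, x_land=13.046, impact vy=-13.889
  bounce: vy ← 0.45·13.889 = 6.250
Arc 2: start y=0.000, vy=6.250 → t=1.275, apex=1.993, x_land=19.449, impact vy=-6.250
  bounce: vy ← 0.45·6.250 = 2.812
Arc 3: start y=0.000, vy=2.812 → t=0.574, apex=0.404, x_land=22.331, impact vy=-2.812
  bounce: vy ← 0.45·2.812 = 1.266
Arc 4: start y=0.000, vy=1.266 → t=0.258, apex=0.082, x_land=23.627, impact vy=-1.266
  bounce: vy ← 0.45·1.266 = 0.570
Arc 5: start y=0.000, vy=0.570 → t=0.116, apex=0.017, x_land=24.211, impact vy=-0.570
  bounce: vy ← 0.45·0.570 = 0.256
Arc 6: start y=0.000, vy=0.256 → t=0.052, apex=0.003, x_land=24.473, impact vy=-0.256
  bounce: vy ← 0.45·0.256 = 0.115

1 2.599 9.842 13.046
2 1.275 1.993 19.449
3 0.574 0.404 22.331
4 0.258 0.082 23.627
5 0.116 0.017 24.211
6 0.052 0.003 24.473
final: 24.473 0.115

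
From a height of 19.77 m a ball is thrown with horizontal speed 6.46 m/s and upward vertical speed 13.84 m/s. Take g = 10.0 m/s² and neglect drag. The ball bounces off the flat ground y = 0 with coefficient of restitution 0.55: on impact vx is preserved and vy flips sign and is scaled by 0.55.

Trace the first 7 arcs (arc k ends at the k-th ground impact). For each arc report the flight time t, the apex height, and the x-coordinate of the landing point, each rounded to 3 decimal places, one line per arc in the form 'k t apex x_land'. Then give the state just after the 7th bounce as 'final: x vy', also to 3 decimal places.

Arc 1: start y=19.770, vy=13.840 → t=3.807, apex=29.347, x_land=24.591, impact vy=-24.227
  bounce: vy ← 0.55·24.227 = 13.325
Arc 2: start y=0.000, vy=13.325 → t=2.665, apex=8.878, x_land=41.807, impact vy=-13.325
  bounce: vy ← 0.55·13.325 = 7.329
Arc 3: start y=0.000, vy=7.329 → t=1.466, apex=2.685, x_land=51.276, impact vy=-7.329
  bounce: vy ← 0.55·7.329 = 4.031
Arc 4: start y=0.000, vy=4.031 → t=0.806, apex=0.812, x_land=56.483, impact vy=-4.031
  bounce: vy ← 0.55·4.031 = 2.217
Arc 5: start y=0.000, vy=2.217 → t=0.443, apex=0.246, x_land=59.348, impact vy=-2.217
  bounce: vy ← 0.55·2.217 = 1.219
Arc 6: start y=0.000, vy=1.219 → t=0.244, apex=0.074, x_land=60.923, impact vy=-1.219
  bounce: vy ← 0.55·1.219 = 0.671
Arc 7: start y=0.000, vy=0.671 → t=0.134, apex=0.022, x_land=61.789, impact vy=-0.671
  bounce: vy ← 0.55·0.671 = 0.369

1 3.807 29.347 24.591
2 2.665 8.878 41.807
3 1.466 2.685 51.276
4 0.806 0.812 56.483
5 0.443 0.246 59.348
6 0.244 0.074 60.923
7 0.134 0.022 61.789
final: 61.789 0.369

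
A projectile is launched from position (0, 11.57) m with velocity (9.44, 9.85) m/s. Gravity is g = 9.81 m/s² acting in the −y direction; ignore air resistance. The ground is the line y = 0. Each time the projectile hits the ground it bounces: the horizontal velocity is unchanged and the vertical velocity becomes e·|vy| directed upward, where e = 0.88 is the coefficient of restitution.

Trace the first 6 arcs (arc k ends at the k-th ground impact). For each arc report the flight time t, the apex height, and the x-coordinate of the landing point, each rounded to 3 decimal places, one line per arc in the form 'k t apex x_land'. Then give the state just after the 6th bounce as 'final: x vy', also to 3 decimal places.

1 2.839 16.515 26.800
2 3.229 12.789 57.287
3 2.842 9.904 84.115
4 2.501 7.670 107.723
5 2.201 5.939 128.499
6 1.937 4.599 146.781
final: 146.781 8.360

Arc 1: start y=11.570, vy=9.850 → t=2.839, apex=16.515, x_land=26.800, impact vy=-18.001
  bounce: vy ← 0.88·18.001 = 15.841
Arc 2: start y=0.000, vy=15.841 → t=3.229, apex=12.789, x_land=57.287, impact vy=-15.841
  bounce: vy ← 0.88·15.841 = 13.940
Arc 3: start y=0.000, vy=13.940 → t=2.842, apex=9.904, x_land=84.115, impact vy=-13.940
  bounce: vy ← 0.88·13.940 = 12.267
Arc 4: start y=0.000, vy=12.267 → t=2.501, apex=7.670, x_land=107.723, impact vy=-12.267
  bounce: vy ← 0.88·12.267 = 10.795
Arc 5: start y=0.000, vy=10.795 → t=2.201, apex=5.939, x_land=128.499, impact vy=-10.795
  bounce: vy ← 0.88·10.795 = 9.500
Arc 6: start y=0.000, vy=9.500 → t=1.937, apex=4.599, x_land=146.781, impact vy=-9.500
  bounce: vy ← 0.88·9.500 = 8.360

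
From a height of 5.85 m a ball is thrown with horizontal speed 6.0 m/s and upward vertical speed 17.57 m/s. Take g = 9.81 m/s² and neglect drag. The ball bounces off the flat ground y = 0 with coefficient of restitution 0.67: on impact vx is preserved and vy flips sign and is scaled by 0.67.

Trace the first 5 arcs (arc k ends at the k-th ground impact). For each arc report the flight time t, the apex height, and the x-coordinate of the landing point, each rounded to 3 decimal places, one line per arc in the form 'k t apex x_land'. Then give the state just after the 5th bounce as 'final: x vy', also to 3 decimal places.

Arc 1: start y=5.850, vy=17.570 → t=3.889, apex=21.584, x_land=23.333, impact vy=-20.579
  bounce: vy ← 0.67·20.579 = 13.788
Arc 2: start y=0.000, vy=13.788 → t=2.811, apex=9.689, x_land=40.198, impact vy=-13.788
  bounce: vy ← 0.67·13.788 = 9.238
Arc 3: start y=0.000, vy=9.238 → t=1.883, apex=4.349, x_land=51.498, impact vy=-9.238
  bounce: vy ← 0.67·9.238 = 6.189
Arc 4: start y=0.000, vy=6.189 → t=1.262, apex=1.952, x_land=59.069, impact vy=-6.189
  bounce: vy ← 0.67·6.189 = 4.147
Arc 5: start y=0.000, vy=4.147 → t=0.845, apex=0.876, x_land=64.142, impact vy=-4.147
  bounce: vy ← 0.67·4.147 = 2.778

1 3.889 21.584 23.333
2 2.811 9.689 40.198
3 1.883 4.349 51.498
4 1.262 1.952 59.069
5 0.845 0.876 64.142
final: 64.142 2.778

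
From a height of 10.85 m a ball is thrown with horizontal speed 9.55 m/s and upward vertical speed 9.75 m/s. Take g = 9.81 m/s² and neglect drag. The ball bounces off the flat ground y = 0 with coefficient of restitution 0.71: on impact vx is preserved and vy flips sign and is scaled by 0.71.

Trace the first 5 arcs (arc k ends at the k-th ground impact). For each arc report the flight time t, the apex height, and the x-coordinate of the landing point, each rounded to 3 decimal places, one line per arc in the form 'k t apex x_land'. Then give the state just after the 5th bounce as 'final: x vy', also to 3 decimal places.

1 2.783 15.695 26.575
2 2.540 7.912 50.833
3 1.803 3.988 68.056
4 1.280 2.011 80.284
5 0.909 1.014 88.967
final: 88.967 3.166

Arc 1: start y=10.850, vy=9.750 → t=2.783, apex=15.695, x_land=26.575, impact vy=-17.548
  bounce: vy ← 0.71·17.548 = 12.459
Arc 2: start y=0.000, vy=12.459 → t=2.540, apex=7.912, x_land=50.833, impact vy=-12.459
  bounce: vy ← 0.71·12.459 = 8.846
Arc 3: start y=0.000, vy=8.846 → t=1.803, apex=3.988, x_land=68.056, impact vy=-8.846
  bounce: vy ← 0.71·8.846 = 6.281
Arc 4: start y=0.000, vy=6.281 → t=1.280, apex=2.011, x_land=80.284, impact vy=-6.281
  bounce: vy ← 0.71·6.281 = 4.459
Arc 5: start y=0.000, vy=4.459 → t=0.909, apex=1.014, x_land=88.967, impact vy=-4.459
  bounce: vy ← 0.71·4.459 = 3.166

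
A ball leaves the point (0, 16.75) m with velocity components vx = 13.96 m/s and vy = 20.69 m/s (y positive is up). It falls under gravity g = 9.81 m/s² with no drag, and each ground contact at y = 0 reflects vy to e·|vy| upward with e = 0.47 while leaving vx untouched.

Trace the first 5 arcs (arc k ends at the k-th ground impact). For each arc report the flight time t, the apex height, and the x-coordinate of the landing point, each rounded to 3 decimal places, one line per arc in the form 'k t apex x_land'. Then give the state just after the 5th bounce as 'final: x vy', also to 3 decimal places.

1 4.913 38.568 68.588
2 2.636 8.520 105.385
3 1.239 1.882 122.679
4 0.582 0.416 130.808
5 0.274 0.092 134.628
final: 134.628 0.631

Arc 1: start y=16.750, vy=20.690 → t=4.913, apex=38.568, x_land=68.588, impact vy=-27.508
  bounce: vy ← 0.47·27.508 = 12.929
Arc 2: start y=0.000, vy=12.929 → t=2.636, apex=8.520, x_land=105.385, impact vy=-12.929
  bounce: vy ← 0.47·12.929 = 6.077
Arc 3: start y=0.000, vy=6.077 → t=1.239, apex=1.882, x_land=122.679, impact vy=-6.077
  bounce: vy ← 0.47·6.077 = 2.856
Arc 4: start y=0.000, vy=2.856 → t=0.582, apex=0.416, x_land=130.808, impact vy=-2.856
  bounce: vy ← 0.47·2.856 = 1.342
Arc 5: start y=0.000, vy=1.342 → t=0.274, apex=0.092, x_land=134.628, impact vy=-1.342
  bounce: vy ← 0.47·1.342 = 0.631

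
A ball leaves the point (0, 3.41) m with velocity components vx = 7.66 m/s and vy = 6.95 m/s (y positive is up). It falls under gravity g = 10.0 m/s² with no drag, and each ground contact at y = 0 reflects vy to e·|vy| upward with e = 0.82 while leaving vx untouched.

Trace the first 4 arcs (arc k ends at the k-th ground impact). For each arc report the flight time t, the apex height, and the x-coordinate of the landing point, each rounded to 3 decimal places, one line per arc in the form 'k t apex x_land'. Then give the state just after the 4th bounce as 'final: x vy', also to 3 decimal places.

Arc 1: start y=3.410, vy=6.950 → t=1.774, apex=5.825, x_land=13.592, impact vy=-10.794
  bounce: vy ← 0.82·10.794 = 8.851
Arc 2: start y=0.000, vy=8.851 → t=1.770, apex=3.917, x_land=27.151, impact vy=-8.851
  bounce: vy ← 0.82·8.851 = 7.258
Arc 3: start y=0.000, vy=7.258 → t=1.452, apex=2.634, x_land=38.270, impact vy=-7.258
  bounce: vy ← 0.82·7.258 = 5.951
Arc 4: start y=0.000, vy=5.951 → t=1.190, apex=1.771, x_land=47.387, impact vy=-5.951
  bounce: vy ← 0.82·5.951 = 4.880

1 1.774 5.825 13.592
2 1.770 3.917 27.151
3 1.452 2.634 38.270
4 1.190 1.771 47.387
final: 47.387 4.880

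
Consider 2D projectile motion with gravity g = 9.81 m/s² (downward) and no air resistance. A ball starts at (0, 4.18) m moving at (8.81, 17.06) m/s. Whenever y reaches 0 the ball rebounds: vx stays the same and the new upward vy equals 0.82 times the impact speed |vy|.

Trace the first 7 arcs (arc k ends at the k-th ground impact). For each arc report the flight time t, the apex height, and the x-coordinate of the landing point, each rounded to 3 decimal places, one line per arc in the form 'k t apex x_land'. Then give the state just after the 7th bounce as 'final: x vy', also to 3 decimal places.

Arc 1: start y=4.180, vy=17.060 → t=3.708, apex=19.014, x_land=32.667, impact vy=-19.315
  bounce: vy ← 0.82·19.315 = 15.838
Arc 2: start y=0.000, vy=15.838 → t=3.229, apex=12.785, x_land=61.114, impact vy=-15.838
  bounce: vy ← 0.82·15.838 = 12.987
Arc 3: start y=0.000, vy=12.987 → t=2.648, apex=8.597, x_land=84.440, impact vy=-12.987
  bounce: vy ← 0.82·12.987 = 10.649
Arc 4: start y=0.000, vy=10.649 → t=2.171, apex=5.780, x_land=103.568, impact vy=-10.649
  bounce: vy ← 0.82·10.649 = 8.733
Arc 5: start y=0.000, vy=8.733 → t=1.780, apex=3.887, x_land=119.253, impact vy=-8.733
  bounce: vy ← 0.82·8.733 = 7.161
Arc 6: start y=0.000, vy=7.161 → t=1.460, apex=2.613, x_land=132.114, impact vy=-7.161
  bounce: vy ← 0.82·7.161 = 5.872
Arc 7: start y=0.000, vy=5.872 → t=1.197, apex=1.757, x_land=142.661, impact vy=-5.872
  bounce: vy ← 0.82·5.872 = 4.815

1 3.708 19.014 32.667
2 3.229 12.785 61.114
3 2.648 8.597 84.440
4 2.171 5.780 103.568
5 1.780 3.887 119.253
6 1.460 2.613 132.114
7 1.197 1.757 142.661
final: 142.661 4.815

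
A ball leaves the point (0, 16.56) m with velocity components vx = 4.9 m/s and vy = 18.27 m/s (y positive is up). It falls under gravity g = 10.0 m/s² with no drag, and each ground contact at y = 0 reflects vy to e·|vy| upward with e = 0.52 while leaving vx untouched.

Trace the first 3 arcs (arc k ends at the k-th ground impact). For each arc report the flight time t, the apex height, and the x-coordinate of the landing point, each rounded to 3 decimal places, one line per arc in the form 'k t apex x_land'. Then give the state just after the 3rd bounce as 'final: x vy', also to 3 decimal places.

Arc 1: start y=16.560, vy=18.270 → t=4.406, apex=33.250, x_land=21.588, impact vy=-25.787
  bounce: vy ← 0.52·25.787 = 13.409
Arc 2: start y=0.000, vy=13.409 → t=2.682, apex=8.991, x_land=34.729, impact vy=-13.409
  bounce: vy ← 0.52·13.409 = 6.973
Arc 3: start y=0.000, vy=6.973 → t=1.395, apex=2.431, x_land=41.563, impact vy=-6.973
  bounce: vy ← 0.52·6.973 = 3.626

1 4.406 33.250 21.588
2 2.682 8.991 34.729
3 1.395 2.431 41.563
final: 41.563 3.626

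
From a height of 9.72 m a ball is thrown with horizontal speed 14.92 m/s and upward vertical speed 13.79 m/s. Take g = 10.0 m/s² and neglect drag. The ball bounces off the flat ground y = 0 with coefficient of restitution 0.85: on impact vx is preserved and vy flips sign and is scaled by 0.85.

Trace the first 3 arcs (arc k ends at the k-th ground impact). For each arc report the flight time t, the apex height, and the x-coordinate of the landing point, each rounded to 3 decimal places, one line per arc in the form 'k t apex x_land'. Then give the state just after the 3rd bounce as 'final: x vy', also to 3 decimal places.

1 3.340 19.228 49.833
2 3.334 13.892 99.573
3 2.834 10.037 141.851
final: 141.851 12.043

Arc 1: start y=9.720, vy=13.790 → t=3.340, apex=19.228, x_land=49.833, impact vy=-19.610
  bounce: vy ← 0.85·19.610 = 16.669
Arc 2: start y=0.000, vy=16.669 → t=3.334, apex=13.892, x_land=99.573, impact vy=-16.669
  bounce: vy ← 0.85·16.669 = 14.168
Arc 3: start y=0.000, vy=14.168 → t=2.834, apex=10.037, x_land=141.851, impact vy=-14.168
  bounce: vy ← 0.85·14.168 = 12.043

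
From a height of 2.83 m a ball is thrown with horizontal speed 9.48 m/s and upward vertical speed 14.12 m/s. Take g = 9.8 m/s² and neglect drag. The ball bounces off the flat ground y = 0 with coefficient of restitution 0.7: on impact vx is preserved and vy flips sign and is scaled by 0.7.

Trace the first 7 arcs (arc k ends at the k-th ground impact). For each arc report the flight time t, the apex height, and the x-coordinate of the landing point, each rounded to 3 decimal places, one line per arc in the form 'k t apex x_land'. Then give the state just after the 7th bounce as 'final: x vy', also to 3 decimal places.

1 3.070 13.002 29.101
2 2.281 6.371 50.721
3 1.596 3.122 65.855
4 1.117 1.530 76.448
5 0.782 0.750 83.864
6 0.548 0.367 89.055
7 0.383 0.180 92.688
final: 92.688 1.315

Arc 1: start y=2.830, vy=14.120 → t=3.070, apex=13.002, x_land=29.101, impact vy=-15.964
  bounce: vy ← 0.7·15.964 = 11.175
Arc 2: start y=0.000, vy=11.175 → t=2.281, apex=6.371, x_land=50.721, impact vy=-11.175
  bounce: vy ← 0.7·11.175 = 7.822
Arc 3: start y=0.000, vy=7.822 → t=1.596, apex=3.122, x_land=65.855, impact vy=-7.822
  bounce: vy ← 0.7·7.822 = 5.476
Arc 4: start y=0.000, vy=5.476 → t=1.117, apex=1.530, x_land=76.448, impact vy=-5.476
  bounce: vy ← 0.7·5.476 = 3.833
Arc 5: start y=0.000, vy=3.833 → t=0.782, apex=0.750, x_land=83.864, impact vy=-3.833
  bounce: vy ← 0.7·3.833 = 2.683
Arc 6: start y=0.000, vy=2.683 → t=0.548, apex=0.367, x_land=89.055, impact vy=-2.683
  bounce: vy ← 0.7·2.683 = 1.878
Arc 7: start y=0.000, vy=1.878 → t=0.383, apex=0.180, x_land=92.688, impact vy=-1.878
  bounce: vy ← 0.7·1.878 = 1.315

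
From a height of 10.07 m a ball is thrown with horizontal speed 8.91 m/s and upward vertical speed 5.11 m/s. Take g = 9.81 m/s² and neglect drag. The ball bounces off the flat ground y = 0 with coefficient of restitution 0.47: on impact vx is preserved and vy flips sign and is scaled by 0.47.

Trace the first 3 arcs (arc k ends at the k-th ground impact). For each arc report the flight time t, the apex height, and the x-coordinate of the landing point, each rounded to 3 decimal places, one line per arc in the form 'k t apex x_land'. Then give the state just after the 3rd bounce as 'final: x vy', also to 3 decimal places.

Arc 1: start y=10.070, vy=5.110 → t=2.045, apex=11.401, x_land=18.225, impact vy=-14.956
  bounce: vy ← 0.47·14.956 = 7.029
Arc 2: start y=0.000, vy=7.029 → t=1.433, apex=2.518, x_land=30.994, impact vy=-7.029
  bounce: vy ← 0.47·7.029 = 3.304
Arc 3: start y=0.000, vy=3.304 → t=0.674, apex=0.556, x_land=36.996, impact vy=-3.304
  bounce: vy ← 0.47·3.304 = 1.553

1 2.045 11.401 18.225
2 1.433 2.518 30.994
3 0.674 0.556 36.996
final: 36.996 1.553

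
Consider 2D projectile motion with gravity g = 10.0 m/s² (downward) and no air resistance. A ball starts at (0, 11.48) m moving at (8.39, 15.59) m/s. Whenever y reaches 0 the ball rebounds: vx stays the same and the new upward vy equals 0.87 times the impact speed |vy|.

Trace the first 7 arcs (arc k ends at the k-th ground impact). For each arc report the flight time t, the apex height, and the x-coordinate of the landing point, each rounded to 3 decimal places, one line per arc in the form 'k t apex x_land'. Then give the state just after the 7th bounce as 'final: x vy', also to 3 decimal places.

1 3.733 23.632 31.320
2 3.783 17.887 63.058
3 3.291 13.539 90.670
4 2.863 10.248 114.693
5 2.491 7.756 135.593
6 2.167 5.871 153.775
7 1.885 4.444 169.594
final: 169.594 8.202

Arc 1: start y=11.480, vy=15.590 → t=3.733, apex=23.632, x_land=31.320, impact vy=-21.740
  bounce: vy ← 0.87·21.740 = 18.914
Arc 2: start y=0.000, vy=18.914 → t=3.783, apex=17.887, x_land=63.058, impact vy=-18.914
  bounce: vy ← 0.87·18.914 = 16.455
Arc 3: start y=0.000, vy=16.455 → t=3.291, apex=13.539, x_land=90.670, impact vy=-16.455
  bounce: vy ← 0.87·16.455 = 14.316
Arc 4: start y=0.000, vy=14.316 → t=2.863, apex=10.248, x_land=114.693, impact vy=-14.316
  bounce: vy ← 0.87·14.316 = 12.455
Arc 5: start y=0.000, vy=12.455 → t=2.491, apex=7.756, x_land=135.593, impact vy=-12.455
  bounce: vy ← 0.87·12.455 = 10.836
Arc 6: start y=0.000, vy=10.836 → t=2.167, apex=5.871, x_land=153.775, impact vy=-10.836
  bounce: vy ← 0.87·10.836 = 9.427
Arc 7: start y=0.000, vy=9.427 → t=1.885, apex=4.444, x_land=169.594, impact vy=-9.427
  bounce: vy ← 0.87·9.427 = 8.202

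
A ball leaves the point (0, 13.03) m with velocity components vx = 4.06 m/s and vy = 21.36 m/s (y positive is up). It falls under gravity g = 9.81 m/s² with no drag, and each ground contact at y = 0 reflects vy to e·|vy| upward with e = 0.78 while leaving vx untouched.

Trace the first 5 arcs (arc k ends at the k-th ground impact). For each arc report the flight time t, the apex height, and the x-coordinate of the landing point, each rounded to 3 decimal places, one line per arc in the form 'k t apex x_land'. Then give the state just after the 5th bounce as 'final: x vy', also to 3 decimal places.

1 4.897 36.284 19.883
2 4.243 22.075 37.109
3 3.309 13.431 50.545
4 2.581 8.171 61.026
5 2.013 4.971 69.200
final: 69.200 7.703

Arc 1: start y=13.030, vy=21.360 → t=4.897, apex=36.284, x_land=19.883, impact vy=-26.681
  bounce: vy ← 0.78·26.681 = 20.812
Arc 2: start y=0.000, vy=20.812 → t=4.243, apex=22.075, x_land=37.109, impact vy=-20.812
  bounce: vy ← 0.78·20.812 = 16.233
Arc 3: start y=0.000, vy=16.233 → t=3.309, apex=13.431, x_land=50.545, impact vy=-16.233
  bounce: vy ← 0.78·16.233 = 12.662
Arc 4: start y=0.000, vy=12.662 → t=2.581, apex=8.171, x_land=61.026, impact vy=-12.662
  bounce: vy ← 0.78·12.662 = 9.876
Arc 5: start y=0.000, vy=9.876 → t=2.013, apex=4.971, x_land=69.200, impact vy=-9.876
  bounce: vy ← 0.78·9.876 = 7.703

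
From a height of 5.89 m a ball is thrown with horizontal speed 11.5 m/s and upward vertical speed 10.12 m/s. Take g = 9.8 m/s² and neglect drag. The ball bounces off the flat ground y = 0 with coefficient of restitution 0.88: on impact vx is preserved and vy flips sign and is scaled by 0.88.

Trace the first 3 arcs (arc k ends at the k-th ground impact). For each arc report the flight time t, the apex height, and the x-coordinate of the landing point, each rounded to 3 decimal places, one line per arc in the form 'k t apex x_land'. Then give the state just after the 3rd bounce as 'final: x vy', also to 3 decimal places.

Arc 1: start y=5.890, vy=10.120 → t=2.539, apex=11.115, x_land=29.196, impact vy=-14.760
  bounce: vy ← 0.88·14.760 = 12.989
Arc 2: start y=0.000, vy=12.989 → t=2.651, apex=8.608, x_land=59.680, impact vy=-12.989
  bounce: vy ← 0.88·12.989 = 11.430
Arc 3: start y=0.000, vy=11.430 → t=2.333, apex=6.666, x_land=86.506, impact vy=-11.430
  bounce: vy ← 0.88·11.430 = 10.059

1 2.539 11.115 29.196
2 2.651 8.608 59.680
3 2.333 6.666 86.506
final: 86.506 10.059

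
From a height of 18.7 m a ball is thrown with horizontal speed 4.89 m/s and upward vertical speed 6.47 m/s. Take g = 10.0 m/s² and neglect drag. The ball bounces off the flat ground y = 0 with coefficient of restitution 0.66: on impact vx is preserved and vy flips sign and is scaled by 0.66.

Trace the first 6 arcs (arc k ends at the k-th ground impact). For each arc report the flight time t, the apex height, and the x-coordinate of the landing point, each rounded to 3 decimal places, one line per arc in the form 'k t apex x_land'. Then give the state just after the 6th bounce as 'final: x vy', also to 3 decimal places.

Arc 1: start y=18.700, vy=6.470 → t=2.686, apex=20.793, x_land=13.136, impact vy=-20.393
  bounce: vy ← 0.66·20.393 = 13.459
Arc 2: start y=0.000, vy=13.459 → t=2.692, apex=9.057, x_land=26.299, impact vy=-13.459
  bounce: vy ← 0.66·13.459 = 8.883
Arc 3: start y=0.000, vy=8.883 → t=1.777, apex=3.945, x_land=34.987, impact vy=-8.883
  bounce: vy ← 0.66·8.883 = 5.863
Arc 4: start y=0.000, vy=5.863 → t=1.173, apex=1.719, x_land=40.720, impact vy=-5.863
  bounce: vy ← 0.66·5.863 = 3.869
Arc 5: start y=0.000, vy=3.869 → t=0.774, apex=0.749, x_land=44.505, impact vy=-3.869
  bounce: vy ← 0.66·3.869 = 2.554
Arc 6: start y=0.000, vy=2.554 → t=0.511, apex=0.326, x_land=47.002, impact vy=-2.554
  bounce: vy ← 0.66·2.554 = 1.686

1 2.686 20.793 13.136
2 2.692 9.057 26.299
3 1.777 3.945 34.987
4 1.173 1.719 40.720
5 0.774 0.749 44.505
6 0.511 0.326 47.002
final: 47.002 1.686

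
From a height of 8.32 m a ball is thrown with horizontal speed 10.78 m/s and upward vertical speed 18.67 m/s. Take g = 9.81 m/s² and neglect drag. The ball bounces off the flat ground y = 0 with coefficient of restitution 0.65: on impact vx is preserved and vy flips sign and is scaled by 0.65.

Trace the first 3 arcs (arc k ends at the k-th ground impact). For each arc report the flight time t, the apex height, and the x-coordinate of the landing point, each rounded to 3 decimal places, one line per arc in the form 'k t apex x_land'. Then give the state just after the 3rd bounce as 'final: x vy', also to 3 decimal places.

1 4.209 26.086 45.376
2 2.998 11.021 77.694
3 1.949 4.657 98.701
final: 98.701 6.213

Arc 1: start y=8.320, vy=18.670 → t=4.209, apex=26.086, x_land=45.376, impact vy=-22.623
  bounce: vy ← 0.65·22.623 = 14.705
Arc 2: start y=0.000, vy=14.705 → t=2.998, apex=11.021, x_land=77.694, impact vy=-14.705
  bounce: vy ← 0.65·14.705 = 9.558
Arc 3: start y=0.000, vy=9.558 → t=1.949, apex=4.657, x_land=98.701, impact vy=-9.558
  bounce: vy ← 0.65·9.558 = 6.213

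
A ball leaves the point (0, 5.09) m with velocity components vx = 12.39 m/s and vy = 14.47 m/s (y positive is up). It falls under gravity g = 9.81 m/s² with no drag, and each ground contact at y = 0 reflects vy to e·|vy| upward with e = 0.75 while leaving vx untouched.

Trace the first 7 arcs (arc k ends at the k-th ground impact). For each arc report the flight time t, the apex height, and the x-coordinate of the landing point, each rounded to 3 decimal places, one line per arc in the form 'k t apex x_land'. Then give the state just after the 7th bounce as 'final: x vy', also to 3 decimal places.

1 3.268 15.762 40.486
2 2.689 8.866 73.801
3 2.017 4.987 98.788
4 1.513 2.805 117.528
5 1.134 1.578 131.583
6 0.851 0.888 142.124
7 0.638 0.499 150.030
final: 150.030 2.347

Arc 1: start y=5.090, vy=14.470 → t=3.268, apex=15.762, x_land=40.486, impact vy=-17.585
  bounce: vy ← 0.75·17.585 = 13.189
Arc 2: start y=0.000, vy=13.189 → t=2.689, apex=8.866, x_land=73.801, impact vy=-13.189
  bounce: vy ← 0.75·13.189 = 9.892
Arc 3: start y=0.000, vy=9.892 → t=2.017, apex=4.987, x_land=98.788, impact vy=-9.892
  bounce: vy ← 0.75·9.892 = 7.419
Arc 4: start y=0.000, vy=7.419 → t=1.513, apex=2.805, x_land=117.528, impact vy=-7.419
  bounce: vy ← 0.75·7.419 = 5.564
Arc 5: start y=0.000, vy=5.564 → t=1.134, apex=1.578, x_land=131.583, impact vy=-5.564
  bounce: vy ← 0.75·5.564 = 4.173
Arc 6: start y=0.000, vy=4.173 → t=0.851, apex=0.888, x_land=142.124, impact vy=-4.173
  bounce: vy ← 0.75·4.173 = 3.130
Arc 7: start y=0.000, vy=3.130 → t=0.638, apex=0.499, x_land=150.030, impact vy=-3.130
  bounce: vy ← 0.75·3.130 = 2.347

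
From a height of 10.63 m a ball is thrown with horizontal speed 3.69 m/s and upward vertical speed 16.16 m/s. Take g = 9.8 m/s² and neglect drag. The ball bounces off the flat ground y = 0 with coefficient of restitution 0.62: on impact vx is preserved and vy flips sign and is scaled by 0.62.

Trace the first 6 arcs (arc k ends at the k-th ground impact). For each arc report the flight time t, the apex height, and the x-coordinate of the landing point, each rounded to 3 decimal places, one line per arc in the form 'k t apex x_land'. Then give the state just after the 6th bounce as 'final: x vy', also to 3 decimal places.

Arc 1: start y=10.630, vy=16.160 → t=3.860, apex=23.954, x_land=14.243, impact vy=-21.668
  bounce: vy ← 0.62·21.668 = 13.434
Arc 2: start y=0.000, vy=13.434 → t=2.742, apex=9.208, x_land=24.360, impact vy=-13.434
  bounce: vy ← 0.62·13.434 = 8.329
Arc 3: start y=0.000, vy=8.329 → t=1.700, apex=3.539, x_land=30.632, impact vy=-8.329
  bounce: vy ← 0.62·8.329 = 5.164
Arc 4: start y=0.000, vy=5.164 → t=1.054, apex=1.361, x_land=34.521, impact vy=-5.164
  bounce: vy ← 0.62·5.164 = 3.202
Arc 5: start y=0.000, vy=3.202 → t=0.653, apex=0.523, x_land=36.932, impact vy=-3.202
  bounce: vy ← 0.62·3.202 = 1.985
Arc 6: start y=0.000, vy=1.985 → t=0.405, apex=0.201, x_land=38.427, impact vy=-1.985
  bounce: vy ← 0.62·1.985 = 1.231

1 3.860 23.954 14.243
2 2.742 9.208 24.360
3 1.700 3.539 30.632
4 1.054 1.361 34.521
5 0.653 0.523 36.932
6 0.405 0.201 38.427
final: 38.427 1.231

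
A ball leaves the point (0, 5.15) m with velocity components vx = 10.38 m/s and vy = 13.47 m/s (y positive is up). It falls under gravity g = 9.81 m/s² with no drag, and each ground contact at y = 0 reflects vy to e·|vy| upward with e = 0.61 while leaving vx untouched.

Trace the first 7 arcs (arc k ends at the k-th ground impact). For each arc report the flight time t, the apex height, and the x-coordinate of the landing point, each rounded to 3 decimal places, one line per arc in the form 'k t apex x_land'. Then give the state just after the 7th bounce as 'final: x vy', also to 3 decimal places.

Arc 1: start y=5.150, vy=13.470 → t=3.086, apex=14.398, x_land=32.036, impact vy=-16.807
  bounce: vy ← 0.61·16.807 = 10.252
Arc 2: start y=0.000, vy=10.252 → t=2.090, apex=5.357, x_land=53.733, impact vy=-10.252
  bounce: vy ← 0.61·10.252 = 6.254
Arc 3: start y=0.000, vy=6.254 → t=1.275, apex=1.993, x_land=66.967, impact vy=-6.254
  bounce: vy ← 0.61·6.254 = 3.815
Arc 4: start y=0.000, vy=3.815 → t=0.778, apex=0.742, x_land=75.041, impact vy=-3.815
  bounce: vy ← 0.61·3.815 = 2.327
Arc 5: start y=0.000, vy=2.327 → t=0.474, apex=0.276, x_land=79.965, impact vy=-2.327
  bounce: vy ← 0.61·2.327 = 1.420
Arc 6: start y=0.000, vy=1.420 → t=0.289, apex=0.103, x_land=82.969, impact vy=-1.420
  bounce: vy ← 0.61·1.420 = 0.866
Arc 7: start y=0.000, vy=0.866 → t=0.177, apex=0.038, x_land=84.802, impact vy=-0.866
  bounce: vy ← 0.61·0.866 = 0.528

1 3.086 14.398 32.036
2 2.090 5.357 53.733
3 1.275 1.993 66.967
4 0.778 0.742 75.041
5 0.474 0.276 79.965
6 0.289 0.103 82.969
7 0.177 0.038 84.802
final: 84.802 0.528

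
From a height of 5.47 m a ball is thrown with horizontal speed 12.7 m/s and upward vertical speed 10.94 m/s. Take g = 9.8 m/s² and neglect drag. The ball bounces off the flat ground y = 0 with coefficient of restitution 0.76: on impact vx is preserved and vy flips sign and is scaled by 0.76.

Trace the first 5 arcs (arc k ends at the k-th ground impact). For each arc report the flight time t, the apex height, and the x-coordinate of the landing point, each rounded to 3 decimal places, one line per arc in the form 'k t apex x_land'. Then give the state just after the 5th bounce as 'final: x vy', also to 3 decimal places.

Arc 1: start y=5.470, vy=10.940 → t=2.653, apex=11.576, x_land=33.698, impact vy=-15.063
  bounce: vy ← 0.76·15.063 = 11.448
Arc 2: start y=0.000, vy=11.448 → t=2.336, apex=6.686, x_land=63.369, impact vy=-11.448
  bounce: vy ← 0.76·11.448 = 8.700
Arc 3: start y=0.000, vy=8.700 → t=1.776, apex=3.862, x_land=85.919, impact vy=-8.700
  bounce: vy ← 0.76·8.700 = 6.612
Arc 4: start y=0.000, vy=6.612 → t=1.349, apex=2.231, x_land=103.057, impact vy=-6.612
  bounce: vy ← 0.76·6.612 = 5.025
Arc 5: start y=0.000, vy=5.025 → t=1.026, apex=1.288, x_land=116.082, impact vy=-5.025
  bounce: vy ← 0.76·5.025 = 3.819

1 2.653 11.576 33.698
2 2.336 6.686 63.369
3 1.776 3.862 85.919
4 1.349 2.231 103.057
5 1.026 1.288 116.082
final: 116.082 3.819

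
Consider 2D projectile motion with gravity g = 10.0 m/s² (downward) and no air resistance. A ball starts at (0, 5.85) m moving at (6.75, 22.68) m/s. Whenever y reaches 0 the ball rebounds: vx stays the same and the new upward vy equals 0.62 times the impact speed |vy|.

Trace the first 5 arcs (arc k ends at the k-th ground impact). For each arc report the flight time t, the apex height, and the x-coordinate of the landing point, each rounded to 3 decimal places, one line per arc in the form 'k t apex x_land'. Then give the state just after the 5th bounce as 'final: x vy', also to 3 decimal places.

1 4.781 31.569 32.270
2 3.116 12.135 53.302
3 1.932 4.665 66.341
4 1.198 1.793 74.426
5 0.743 0.689 79.438
final: 79.438 2.302

Arc 1: start y=5.850, vy=22.680 → t=4.781, apex=31.569, x_land=32.270, impact vy=-25.127
  bounce: vy ← 0.62·25.127 = 15.579
Arc 2: start y=0.000, vy=15.579 → t=3.116, apex=12.135, x_land=53.302, impact vy=-15.579
  bounce: vy ← 0.62·15.579 = 9.659
Arc 3: start y=0.000, vy=9.659 → t=1.932, apex=4.665, x_land=66.341, impact vy=-9.659
  bounce: vy ← 0.62·9.659 = 5.989
Arc 4: start y=0.000, vy=5.989 → t=1.198, apex=1.793, x_land=74.426, impact vy=-5.989
  bounce: vy ← 0.62·5.989 = 3.713
Arc 5: start y=0.000, vy=3.713 → t=0.743, apex=0.689, x_land=79.438, impact vy=-3.713
  bounce: vy ← 0.62·3.713 = 2.302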